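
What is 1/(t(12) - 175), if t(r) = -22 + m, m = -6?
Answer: -1/203 ≈ -0.0049261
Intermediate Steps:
t(r) = -28 (t(r) = -22 - 6 = -28)
1/(t(12) - 175) = 1/(-28 - 175) = 1/(-203) = -1/203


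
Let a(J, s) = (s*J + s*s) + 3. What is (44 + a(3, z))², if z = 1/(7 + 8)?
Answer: 112805641/50625 ≈ 2228.3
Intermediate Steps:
z = 1/15 ≈ 0.066667
a(J, s) = 3 + s² + J*s (a(J, s) = (J*s + s²) + 3 = (s² + J*s) + 3 = 3 + s² + J*s)
(44 + a(3, z))² = (44 + (3 + (1/15)² + 3*(1/15)))² = (44 + (3 + 1/225 + ⅕))² = (44 + 721/225)² = (10621/225)² = 112805641/50625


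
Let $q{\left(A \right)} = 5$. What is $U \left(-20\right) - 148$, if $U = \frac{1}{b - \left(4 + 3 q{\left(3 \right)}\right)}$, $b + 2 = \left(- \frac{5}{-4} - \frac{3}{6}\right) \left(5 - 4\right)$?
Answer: $- \frac{11908}{81} \approx -147.01$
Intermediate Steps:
$b = - \frac{5}{4}$ ($b = -2 + \left(- \frac{5}{-4} - \frac{3}{6}\right) \left(5 - 4\right) = -2 + \left(\left(-5\right) \left(- \frac{1}{4}\right) - \frac{1}{2}\right) 1 = -2 + \left(\frac{5}{4} - \frac{1}{2}\right) 1 = -2 + \frac{3}{4} \cdot 1 = -2 + \frac{3}{4} = - \frac{5}{4} \approx -1.25$)
$U = - \frac{4}{81}$ ($U = \frac{1}{- \frac{5}{4} - 19} = \frac{1}{- \frac{81}{4}} = - \frac{4}{81} \approx -0.049383$)
$U \left(-20\right) - 148 = \left(- \frac{4}{81}\right) \left(-20\right) - 148 = \frac{80}{81} - 148 = - \frac{11908}{81}$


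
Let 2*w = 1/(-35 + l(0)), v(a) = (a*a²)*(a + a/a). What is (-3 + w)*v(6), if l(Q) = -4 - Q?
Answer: -59220/13 ≈ -4555.4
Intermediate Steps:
v(a) = a³*(1 + a) (v(a) = a³*(a + 1) = a³*(1 + a))
w = -1/78 (w = 1/(2*(-35 + (-4 - 1*0))) = 1/(2*(-35 + (-4 + 0))) = 1/(2*(-35 - 4)) = (½)/(-39) = (½)*(-1/39) = -1/78 ≈ -0.012821)
(-3 + w)*v(6) = (-3 - 1/78)*(6³*(1 + 6)) = -8460*7/13 = -235/78*1512 = -59220/13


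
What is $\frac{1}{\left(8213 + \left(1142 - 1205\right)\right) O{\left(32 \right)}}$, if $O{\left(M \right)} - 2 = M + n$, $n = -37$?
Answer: $- \frac{1}{24450} \approx -4.09 \cdot 10^{-5}$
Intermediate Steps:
$O{\left(M \right)} = -35 + M$ ($O{\left(M \right)} = 2 + \left(M - 37\right) = 2 + \left(-37 + M\right) = -35 + M$)
$\frac{1}{\left(8213 + \left(1142 - 1205\right)\right) O{\left(32 \right)}} = \frac{1}{\left(8213 + \left(1142 - 1205\right)\right) \left(-35 + 32\right)} = \frac{1}{\left(8213 + \left(1142 - 1205\right)\right) \left(-3\right)} = \frac{1}{8213 - 63} \left(- \frac{1}{3}\right) = \frac{1}{8150} \left(- \frac{1}{3}\right) = - \frac{1}{24450}$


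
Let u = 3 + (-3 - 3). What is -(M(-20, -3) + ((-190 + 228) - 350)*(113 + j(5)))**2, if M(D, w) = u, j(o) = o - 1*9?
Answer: -1156748121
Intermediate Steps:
j(o) = -9 + o (j(o) = o - 9 = -9 + o)
u = -3 (u = 3 - 6 = -3)
M(D, w) = -3
-(M(-20, -3) + ((-190 + 228) - 350)*(113 + j(5)))**2 = -(-3 + ((-190 + 228) - 350)*(113 + (-9 + 5)))**2 = -(-3 + (38 - 350)*(113 - 4))**2 = -(-3 - 312*109)**2 = -(-3 - 34008)**2 = -1*(-34011)**2 = -1*1156748121 = -1156748121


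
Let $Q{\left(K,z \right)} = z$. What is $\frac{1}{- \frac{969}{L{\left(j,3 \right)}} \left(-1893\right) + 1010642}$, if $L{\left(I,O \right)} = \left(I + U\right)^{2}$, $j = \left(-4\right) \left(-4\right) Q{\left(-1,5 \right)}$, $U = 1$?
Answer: $\frac{729}{736961831} \approx 9.892 \cdot 10^{-7}$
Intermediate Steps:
$j = 80$ ($j = \left(-4\right) \left(-4\right) 5 = 16 \cdot 5 = 80$)
$L{\left(I,O \right)} = \left(1 + I\right)^{2}$ ($L{\left(I,O \right)} = \left(I + 1\right)^{2} = \left(1 + I\right)^{2}$)
$\frac{1}{- \frac{969}{L{\left(j,3 \right)}} \left(-1893\right) + 1010642} = \frac{1}{- \frac{969}{\left(1 + 80\right)^{2}} \left(-1893\right) + 1010642} = \frac{1}{- \frac{969}{81^{2}} \left(-1893\right) + 1010642} = \frac{1}{- \frac{969}{6561} \left(-1893\right) + 1010642} = \frac{1}{\left(-969\right) \frac{1}{6561} \left(-1893\right) + 1010642} = \frac{1}{\left(- \frac{323}{2187}\right) \left(-1893\right) + 1010642} = \frac{1}{\frac{203813}{729} + 1010642} = \frac{1}{\frac{736961831}{729}} = \frac{729}{736961831}$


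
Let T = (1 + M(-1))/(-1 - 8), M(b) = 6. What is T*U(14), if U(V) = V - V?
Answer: 0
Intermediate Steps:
U(V) = 0
T = -7/9 (T = (1 + 6)/(-1 - 8) = 7/(-9) = 7*(-⅑) = -7/9 ≈ -0.77778)
T*U(14) = -7/9*0 = 0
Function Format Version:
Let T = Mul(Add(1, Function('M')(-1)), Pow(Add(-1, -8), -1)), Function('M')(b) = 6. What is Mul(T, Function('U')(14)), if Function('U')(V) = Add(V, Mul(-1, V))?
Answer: 0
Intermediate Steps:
Function('U')(V) = 0
T = Rational(-7, 9) (T = Mul(Add(1, 6), Pow(Add(-1, -8), -1)) = Mul(7, Pow(-9, -1)) = Mul(7, Rational(-1, 9)) = Rational(-7, 9) ≈ -0.77778)
Mul(T, Function('U')(14)) = Mul(Rational(-7, 9), 0) = 0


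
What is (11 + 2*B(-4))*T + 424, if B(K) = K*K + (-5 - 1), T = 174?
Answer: 5818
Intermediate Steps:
B(K) = -6 + K² (B(K) = K² - 6 = -6 + K²)
(11 + 2*B(-4))*T + 424 = (11 + 2*(-6 + (-4)²))*174 + 424 = (11 + 2*(-6 + 16))*174 + 424 = (11 + 2*10)*174 + 424 = (11 + 20)*174 + 424 = 31*174 + 424 = 5394 + 424 = 5818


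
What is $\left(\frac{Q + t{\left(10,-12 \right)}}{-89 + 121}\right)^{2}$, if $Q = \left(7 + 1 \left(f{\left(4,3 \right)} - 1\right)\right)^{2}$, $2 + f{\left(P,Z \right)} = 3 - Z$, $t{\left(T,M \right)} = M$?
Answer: $\frac{1}{64} \approx 0.015625$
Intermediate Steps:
$f{\left(P,Z \right)} = 1 - Z$ ($f{\left(P,Z \right)} = -2 - \left(-3 + Z\right) = 1 - Z$)
$Q = 16$ ($Q = \left(7 + 1 \left(\left(1 - 3\right) - 1\right)\right)^{2} = \left(7 + 1 \left(-2 - 1\right)\right)^{2} = \left(7 + 1 \left(-3\right)\right)^{2} = \left(7 - 3\right)^{2} = 4^{2} = 16$)
$\left(\frac{Q + t{\left(10,-12 \right)}}{-89 + 121}\right)^{2} = \left(\frac{16 - 12}{-89 + 121}\right)^{2} = \left(\frac{4}{32}\right)^{2} = \left(4 \cdot \frac{1}{32}\right)^{2} = \left(\frac{1}{8}\right)^{2} = \frac{1}{64}$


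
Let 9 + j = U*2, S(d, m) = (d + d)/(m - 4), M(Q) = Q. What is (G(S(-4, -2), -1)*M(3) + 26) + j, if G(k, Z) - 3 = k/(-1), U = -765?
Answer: -1508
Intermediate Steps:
S(d, m) = 2*d/(-4 + m) (S(d, m) = (2*d)/(-4 + m) = 2*d/(-4 + m))
G(k, Z) = 3 - k (G(k, Z) = 3 + k/(-1) = 3 + k*(-1) = 3 - k)
j = -1539 (j = -9 - 765*2 = -9 - 1530 = -1539)
(G(S(-4, -2), -1)*M(3) + 26) + j = ((3 - 2*(-4)/(-4 - 2))*3 + 26) - 1539 = ((3 - 2*(-4)/(-6))*3 + 26) - 1539 = ((3 - 2*(-4)*(-1)/6)*3 + 26) - 1539 = ((3 - 1*4/3)*3 + 26) - 1539 = ((3 - 4/3)*3 + 26) - 1539 = ((5/3)*3 + 26) - 1539 = (5 + 26) - 1539 = 31 - 1539 = -1508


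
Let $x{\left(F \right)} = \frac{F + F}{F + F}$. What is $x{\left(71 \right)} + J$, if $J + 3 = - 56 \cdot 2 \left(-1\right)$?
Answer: $110$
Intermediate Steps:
$x{\left(F \right)} = 1$ ($x{\left(F \right)} = \frac{2 F}{2 F} = 2 F \frac{1}{2 F} = 1$)
$J = 109$ ($J = -3 - 56 \cdot 2 \left(-1\right) = -3 - -112 = -3 + 112 = 109$)
$x{\left(71 \right)} + J = 1 + 109 = 110$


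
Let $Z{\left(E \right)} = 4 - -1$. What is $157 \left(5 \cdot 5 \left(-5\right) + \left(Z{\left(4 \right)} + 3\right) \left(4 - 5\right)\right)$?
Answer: $-20881$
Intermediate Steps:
$Z{\left(E \right)} = 5$ ($Z{\left(E \right)} = 4 + 1 = 5$)
$157 \left(5 \cdot 5 \left(-5\right) + \left(Z{\left(4 \right)} + 3\right) \left(4 - 5\right)\right) = 157 \left(5 \cdot 5 \left(-5\right) + \left(5 + 3\right) \left(4 - 5\right)\right) = 157 \left(25 \left(-5\right) + 8 \left(4 - 5\right)\right) = 157 \left(-125 + 8 \left(-1\right)\right) = 157 \left(-125 - 8\right) = 157 \left(-133\right) = -20881$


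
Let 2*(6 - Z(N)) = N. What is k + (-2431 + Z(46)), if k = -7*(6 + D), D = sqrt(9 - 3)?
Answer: -2490 - 7*sqrt(6) ≈ -2507.1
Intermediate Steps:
Z(N) = 6 - N/2
D = sqrt(6) ≈ 2.4495
k = -42 - 7*sqrt(6) (k = -7*(6 + sqrt(6)) = -42 - 7*sqrt(6) ≈ -59.146)
k + (-2431 + Z(46)) = (-42 - 7*sqrt(6)) + (-2431 + (6 - 1/2*46)) = (-42 - 7*sqrt(6)) + (-2431 + (6 - 23)) = (-42 - 7*sqrt(6)) + (-2431 - 17) = (-42 - 7*sqrt(6)) - 2448 = -2490 - 7*sqrt(6)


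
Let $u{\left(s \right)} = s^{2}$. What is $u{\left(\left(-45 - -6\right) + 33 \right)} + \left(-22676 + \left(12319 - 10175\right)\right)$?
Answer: $-20496$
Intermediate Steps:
$u{\left(\left(-45 - -6\right) + 33 \right)} + \left(-22676 + \left(12319 - 10175\right)\right) = \left(\left(-45 - -6\right) + 33\right)^{2} + \left(-22676 + \left(12319 - 10175\right)\right) = \left(\left(-45 + \left(-4 + 10\right)\right) + 33\right)^{2} + \left(-22676 + 2144\right) = \left(\left(-45 + 6\right) + 33\right)^{2} - 20532 = \left(-39 + 33\right)^{2} - 20532 = \left(-6\right)^{2} - 20532 = 36 - 20532 = -20496$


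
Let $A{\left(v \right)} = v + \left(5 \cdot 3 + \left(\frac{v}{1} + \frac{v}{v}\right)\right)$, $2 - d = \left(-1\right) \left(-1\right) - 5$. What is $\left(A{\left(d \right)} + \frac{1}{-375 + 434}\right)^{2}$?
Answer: $\frac{2732409}{3481} \approx 784.95$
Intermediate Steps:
$d = 6$ ($d = 2 - \left(\left(-1\right) \left(-1\right) - 5\right) = 2 - \left(1 - 5\right) = 2 - -4 = 2 + 4 = 6$)
$A{\left(v \right)} = 16 + 2 v$ ($A{\left(v \right)} = v + \left(15 + \left(v 1 + 1\right)\right) = v + \left(15 + \left(v + 1\right)\right) = v + \left(15 + \left(1 + v\right)\right) = v + \left(16 + v\right) = 16 + 2 v$)
$\left(A{\left(d \right)} + \frac{1}{-375 + 434}\right)^{2} = \left(\left(16 + 2 \cdot 6\right) + \frac{1}{-375 + 434}\right)^{2} = \left(\left(16 + 12\right) + \frac{1}{59}\right)^{2} = \left(28 + \frac{1}{59}\right)^{2} = \left(\frac{1653}{59}\right)^{2} = \frac{2732409}{3481}$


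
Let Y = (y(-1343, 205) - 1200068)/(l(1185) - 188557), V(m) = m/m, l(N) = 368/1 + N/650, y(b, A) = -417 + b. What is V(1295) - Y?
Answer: -131773307/24464333 ≈ -5.3863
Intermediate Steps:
l(N) = 368 + N/650 (l(N) = 368*1 + N*(1/650) = 368 + N/650)
V(m) = 1
Y = 156237640/24464333 (Y = ((-417 - 1343) - 1200068)/((368 + (1/650)*1185) - 188557) = (-1760 - 1200068)/((368 + 237/130) - 188557) = -1201828/(48077/130 - 188557) = -1201828/(-24464333/130) = -1201828*(-130/24464333) = 156237640/24464333 ≈ 6.3863)
V(1295) - Y = 1 - 1*156237640/24464333 = 1 - 156237640/24464333 = -131773307/24464333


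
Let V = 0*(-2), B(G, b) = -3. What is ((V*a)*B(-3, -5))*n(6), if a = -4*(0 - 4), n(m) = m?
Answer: 0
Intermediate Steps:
V = 0
a = 16 (a = -4*(-4) = 16)
((V*a)*B(-3, -5))*n(6) = ((0*16)*(-3))*6 = (0*(-3))*6 = 0*6 = 0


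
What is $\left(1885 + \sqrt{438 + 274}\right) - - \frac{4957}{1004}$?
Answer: $\frac{1897497}{1004} + 2 \sqrt{178} \approx 1916.6$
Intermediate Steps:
$\left(1885 + \sqrt{438 + 274}\right) - - \frac{4957}{1004} = \left(1885 + \sqrt{712}\right) - \left(-4957\right) \frac{1}{1004} = \left(1885 + 2 \sqrt{178}\right) - - \frac{4957}{1004} = \left(1885 + 2 \sqrt{178}\right) + \frac{4957}{1004} = \frac{1897497}{1004} + 2 \sqrt{178}$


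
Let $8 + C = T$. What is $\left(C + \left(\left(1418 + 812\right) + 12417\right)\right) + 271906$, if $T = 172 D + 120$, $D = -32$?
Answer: $281161$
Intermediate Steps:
$T = -5384$ ($T = 172 \left(-32\right) + 120 = -5504 + 120 = -5384$)
$C = -5392$ ($C = -8 - 5384 = -5392$)
$\left(C + \left(\left(1418 + 812\right) + 12417\right)\right) + 271906 = \left(-5392 + \left(\left(1418 + 812\right) + 12417\right)\right) + 271906 = \left(-5392 + \left(2230 + 12417\right)\right) + 271906 = \left(-5392 + 14647\right) + 271906 = 9255 + 271906 = 281161$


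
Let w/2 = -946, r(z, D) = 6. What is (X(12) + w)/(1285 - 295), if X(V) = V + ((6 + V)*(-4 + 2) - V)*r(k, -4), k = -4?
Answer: -1084/495 ≈ -2.1899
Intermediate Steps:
w = -1892 (w = 2*(-946) = -1892)
X(V) = -72 - 17*V (X(V) = V + ((6 + V)*(-4 + 2) - V)*6 = V + ((6 + V)*(-2) - V)*6 = V + ((-12 - 2*V) - V)*6 = V + (-12 - 3*V)*6 = V + (-72 - 18*V) = -72 - 17*V)
(X(12) + w)/(1285 - 295) = ((-72 - 17*12) - 1892)/(1285 - 295) = ((-72 - 204) - 1892)/990 = (-276 - 1892)/990 = (1/990)*(-2168) = -1084/495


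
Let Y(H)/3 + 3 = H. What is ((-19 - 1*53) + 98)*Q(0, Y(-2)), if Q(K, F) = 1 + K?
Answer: 26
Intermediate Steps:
Y(H) = -9 + 3*H
((-19 - 1*53) + 98)*Q(0, Y(-2)) = ((-19 - 1*53) + 98)*(1 + 0) = ((-19 - 53) + 98)*1 = (-72 + 98)*1 = 26*1 = 26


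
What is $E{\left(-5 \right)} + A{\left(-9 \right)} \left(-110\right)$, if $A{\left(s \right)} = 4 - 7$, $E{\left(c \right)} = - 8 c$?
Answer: $370$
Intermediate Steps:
$A{\left(s \right)} = -3$ ($A{\left(s \right)} = 4 - 7 = -3$)
$E{\left(-5 \right)} + A{\left(-9 \right)} \left(-110\right) = \left(-8\right) \left(-5\right) - -330 = 40 + 330 = 370$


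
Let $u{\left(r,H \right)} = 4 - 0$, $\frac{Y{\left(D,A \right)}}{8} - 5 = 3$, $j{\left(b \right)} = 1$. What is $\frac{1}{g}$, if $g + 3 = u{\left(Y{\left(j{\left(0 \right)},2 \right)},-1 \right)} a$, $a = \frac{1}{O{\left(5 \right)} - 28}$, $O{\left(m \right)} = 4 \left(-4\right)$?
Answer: $- \frac{11}{34} \approx -0.32353$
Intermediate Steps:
$Y{\left(D,A \right)} = 64$ ($Y{\left(D,A \right)} = 40 + 8 \cdot 3 = 40 + 24 = 64$)
$u{\left(r,H \right)} = 4$ ($u{\left(r,H \right)} = 4 + 0 = 4$)
$O{\left(m \right)} = -16$
$a = - \frac{1}{44}$ ($a = \frac{1}{-16 - 28} = \frac{1}{-44} = - \frac{1}{44} \approx -0.022727$)
$g = - \frac{34}{11}$ ($g = -3 + 4 \left(- \frac{1}{44}\right) = -3 - \frac{1}{11} = - \frac{34}{11} \approx -3.0909$)
$\frac{1}{g} = \frac{1}{- \frac{34}{11}} = - \frac{11}{34}$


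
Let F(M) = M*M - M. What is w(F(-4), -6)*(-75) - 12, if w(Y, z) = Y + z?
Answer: -1062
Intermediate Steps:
F(M) = M² - M
w(F(-4), -6)*(-75) - 12 = (-4*(-1 - 4) - 6)*(-75) - 12 = (-4*(-5) - 6)*(-75) - 12 = (20 - 6)*(-75) - 12 = 14*(-75) - 12 = -1050 - 12 = -1062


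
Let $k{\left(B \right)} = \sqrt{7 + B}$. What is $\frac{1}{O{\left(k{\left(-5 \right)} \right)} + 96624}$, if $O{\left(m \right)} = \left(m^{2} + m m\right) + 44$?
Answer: $\frac{1}{96672} \approx 1.0344 \cdot 10^{-5}$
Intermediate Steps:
$O{\left(m \right)} = 44 + 2 m^{2}$ ($O{\left(m \right)} = \left(m^{2} + m^{2}\right) + 44 = 2 m^{2} + 44 = 44 + 2 m^{2}$)
$\frac{1}{O{\left(k{\left(-5 \right)} \right)} + 96624} = \frac{1}{\left(44 + 2 \left(\sqrt{7 - 5}\right)^{2}\right) + 96624} = \frac{1}{\left(44 + 2 \left(\sqrt{2}\right)^{2}\right) + 96624} = \frac{1}{\left(44 + 2 \cdot 2\right) + 96624} = \frac{1}{\left(44 + 4\right) + 96624} = \frac{1}{48 + 96624} = \frac{1}{96672}$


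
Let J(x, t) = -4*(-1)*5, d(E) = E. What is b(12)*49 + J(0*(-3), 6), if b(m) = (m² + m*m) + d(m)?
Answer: 14720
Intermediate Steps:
J(x, t) = 20 (J(x, t) = 4*5 = 20)
b(m) = m + 2*m² (b(m) = (m² + m*m) + m = (m² + m²) + m = 2*m² + m = m + 2*m²)
b(12)*49 + J(0*(-3), 6) = (12*(1 + 2*12))*49 + 20 = (12*(1 + 24))*49 + 20 = (12*25)*49 + 20 = 300*49 + 20 = 14700 + 20 = 14720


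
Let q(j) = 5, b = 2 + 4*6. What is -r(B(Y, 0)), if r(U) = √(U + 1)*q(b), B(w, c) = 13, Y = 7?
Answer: -5*√14 ≈ -18.708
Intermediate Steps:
b = 26 (b = 2 + 24 = 26)
r(U) = 5*√(1 + U) (r(U) = √(U + 1)*5 = √(1 + U)*5 = 5*√(1 + U))
-r(B(Y, 0)) = -5*√(1 + 13) = -5*√14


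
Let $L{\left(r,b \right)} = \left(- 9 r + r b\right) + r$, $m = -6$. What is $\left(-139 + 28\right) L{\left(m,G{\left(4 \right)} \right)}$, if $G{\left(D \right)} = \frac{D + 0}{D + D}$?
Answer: $-4995$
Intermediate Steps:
$G{\left(D \right)} = \frac{1}{2}$ ($G{\left(D \right)} = \frac{D}{2 D} = D \frac{1}{2 D} = \frac{1}{2}$)
$L{\left(r,b \right)} = - 8 r + b r$ ($L{\left(r,b \right)} = \left(- 9 r + b r\right) + r = - 8 r + b r$)
$\left(-139 + 28\right) L{\left(m,G{\left(4 \right)} \right)} = \left(-139 + 28\right) \left(- 6 \left(-8 + \frac{1}{2}\right)\right) = - 111 \left(\left(-6\right) \left(- \frac{15}{2}\right)\right) = \left(-111\right) 45 = -4995$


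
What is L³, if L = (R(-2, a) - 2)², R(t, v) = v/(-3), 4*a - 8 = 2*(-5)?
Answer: 1771561/46656 ≈ 37.971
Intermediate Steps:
a = -½ (a = 2 + (2*(-5))/4 = 2 + (¼)*(-10) = 2 - 5/2 = -½ ≈ -0.50000)
R(t, v) = -v/3 (R(t, v) = v*(-⅓) = -v/3)
L = 121/36 (L = (-⅓*(-½) - 2)² = (⅙ - 2)² = (-11/6)² = 121/36 ≈ 3.3611)
L³ = (121/36)³ = 1771561/46656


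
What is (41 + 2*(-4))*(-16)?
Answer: -528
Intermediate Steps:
(41 + 2*(-4))*(-16) = (41 - 8)*(-16) = 33*(-16) = -528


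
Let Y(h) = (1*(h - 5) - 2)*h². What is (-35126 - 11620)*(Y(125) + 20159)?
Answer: -87130290114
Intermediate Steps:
Y(h) = h²*(-7 + h) (Y(h) = (1*(-5 + h) - 2)*h² = ((-5 + h) - 2)*h² = (-7 + h)*h² = h²*(-7 + h))
(-35126 - 11620)*(Y(125) + 20159) = (-35126 - 11620)*(125²*(-7 + 125) + 20159) = -46746*(15625*118 + 20159) = -46746*(1843750 + 20159) = -46746*1863909 = -87130290114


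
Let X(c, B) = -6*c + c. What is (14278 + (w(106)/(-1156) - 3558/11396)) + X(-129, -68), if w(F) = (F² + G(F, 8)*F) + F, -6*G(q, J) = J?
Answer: 36836344388/2470083 ≈ 14913.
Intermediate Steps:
G(q, J) = -J/6
X(c, B) = -5*c
w(F) = F² - F/3 (w(F) = (F² + (-⅙*8)*F) + F = (F² - 4*F/3) + F = F² - F/3)
(14278 + (w(106)/(-1156) - 3558/11396)) + X(-129, -68) = (14278 + ((106*(-⅓ + 106))/(-1156) - 3558/11396)) - 5*(-129) = (14278 + ((106*(317/3))*(-1/1156) - 3558*1/11396)) + 645 = (14278 + ((33602/3)*(-1/1156) - 1779/5698)) + 645 = (14278 + (-16801/1734 - 1779/5698)) + 645 = (14278 - 24704221/2470083) + 645 = 35243140853/2470083 + 645 = 36836344388/2470083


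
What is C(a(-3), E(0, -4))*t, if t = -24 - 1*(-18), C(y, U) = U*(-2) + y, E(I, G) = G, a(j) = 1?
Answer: -54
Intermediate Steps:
C(y, U) = y - 2*U (C(y, U) = -2*U + y = y - 2*U)
t = -6 (t = -24 + 18 = -6)
C(a(-3), E(0, -4))*t = (1 - 2*(-4))*(-6) = (1 + 8)*(-6) = 9*(-6) = -54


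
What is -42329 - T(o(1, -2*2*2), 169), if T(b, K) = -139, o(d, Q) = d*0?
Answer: -42190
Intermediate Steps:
o(d, Q) = 0
-42329 - T(o(1, -2*2*2), 169) = -42329 - 1*(-139) = -42329 + 139 = -42190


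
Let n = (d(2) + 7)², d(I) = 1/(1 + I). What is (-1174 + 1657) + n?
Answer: 4831/9 ≈ 536.78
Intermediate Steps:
n = 484/9 (n = (1/(1 + 2) + 7)² = (1/3 + 7)² = (⅓ + 7)² = (22/3)² = 484/9 ≈ 53.778)
(-1174 + 1657) + n = (-1174 + 1657) + 484/9 = 483 + 484/9 = 4831/9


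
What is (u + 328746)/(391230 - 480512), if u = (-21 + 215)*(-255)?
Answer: -139638/44641 ≈ -3.1280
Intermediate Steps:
u = -49470 (u = 194*(-255) = -49470)
(u + 328746)/(391230 - 480512) = (-49470 + 328746)/(391230 - 480512) = 279276/(-89282) = 279276*(-1/89282) = -139638/44641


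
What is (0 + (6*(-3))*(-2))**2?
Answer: 1296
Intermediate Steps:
(0 + (6*(-3))*(-2))**2 = (0 - 18*(-2))**2 = (0 + 36)**2 = 36**2 = 1296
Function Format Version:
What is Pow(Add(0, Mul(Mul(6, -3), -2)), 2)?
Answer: 1296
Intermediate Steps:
Pow(Add(0, Mul(Mul(6, -3), -2)), 2) = Pow(Add(0, Mul(-18, -2)), 2) = Pow(Add(0, 36), 2) = Pow(36, 2) = 1296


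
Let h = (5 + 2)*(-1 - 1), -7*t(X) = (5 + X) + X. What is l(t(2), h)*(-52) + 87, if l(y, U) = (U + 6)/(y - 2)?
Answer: -911/23 ≈ -39.609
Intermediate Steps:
t(X) = -5/7 - 2*X/7 (t(X) = -((5 + X) + X)/7 = -(5 + 2*X)/7 = -5/7 - 2*X/7)
h = -14 (h = 7*(-2) = -14)
l(y, U) = (6 + U)/(-2 + y)
l(t(2), h)*(-52) + 87 = ((6 - 14)/(-2 + (-5/7 - 2/7*2)))*(-52) + 87 = (-8/(-2 + (-5/7 - 4/7)))*(-52) + 87 = (-8/(-2 - 9/7))*(-52) + 87 = (-8/(-23/7))*(-52) + 87 = -7/23*(-8)*(-52) + 87 = (56/23)*(-52) + 87 = -2912/23 + 87 = -911/23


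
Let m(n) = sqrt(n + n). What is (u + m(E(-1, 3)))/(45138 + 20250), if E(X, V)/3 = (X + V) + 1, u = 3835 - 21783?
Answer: -4487/16347 + sqrt(2)/21796 ≈ -0.27442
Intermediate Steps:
u = -17948
E(X, V) = 3 + 3*V + 3*X (E(X, V) = 3*((X + V) + 1) = 3*((V + X) + 1) = 3*(1 + V + X) = 3 + 3*V + 3*X)
m(n) = sqrt(2)*sqrt(n) (m(n) = sqrt(2*n) = sqrt(2)*sqrt(n))
(u + m(E(-1, 3)))/(45138 + 20250) = (-17948 + sqrt(2)*sqrt(3 + 3*3 + 3*(-1)))/(45138 + 20250) = (-17948 + sqrt(2)*sqrt(3 + 9 - 3))/65388 = (-17948 + sqrt(2)*sqrt(9))*(1/65388) = (-17948 + sqrt(2)*3)*(1/65388) = (-17948 + 3*sqrt(2))*(1/65388) = -4487/16347 + sqrt(2)/21796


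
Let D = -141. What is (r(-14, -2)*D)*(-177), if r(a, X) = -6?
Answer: -149742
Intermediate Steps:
(r(-14, -2)*D)*(-177) = -6*(-141)*(-177) = 846*(-177) = -149742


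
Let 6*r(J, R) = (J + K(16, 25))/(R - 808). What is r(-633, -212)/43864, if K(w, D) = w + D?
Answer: 37/16777980 ≈ 2.2053e-6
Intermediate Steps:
K(w, D) = D + w
r(J, R) = (41 + J)/(6*(-808 + R)) (r(J, R) = ((J + (25 + 16))/(R - 808))/6 = ((J + 41)/(-808 + R))/6 = ((41 + J)/(-808 + R))/6 = (41 + J)/(6*(-808 + R)))
r(-633, -212)/43864 = ((41 - 633)/(6*(-808 - 212)))/43864 = ((⅙)*(-592)/(-1020))*(1/43864) = ((⅙)*(-1/1020)*(-592))*(1/43864) = (74/765)*(1/43864) = 37/16777980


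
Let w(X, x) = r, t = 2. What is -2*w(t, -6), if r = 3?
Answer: -6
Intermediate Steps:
w(X, x) = 3
-2*w(t, -6) = -2*3 = -6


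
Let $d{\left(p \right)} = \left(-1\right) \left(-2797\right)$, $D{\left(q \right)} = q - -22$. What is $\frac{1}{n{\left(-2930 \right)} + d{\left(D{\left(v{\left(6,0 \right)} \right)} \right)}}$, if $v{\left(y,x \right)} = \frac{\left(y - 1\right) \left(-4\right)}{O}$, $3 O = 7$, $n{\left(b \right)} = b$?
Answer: $- \frac{1}{133} \approx -0.0075188$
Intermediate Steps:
$O = \frac{7}{3}$ ($O = \frac{1}{3} \cdot 7 = \frac{7}{3} \approx 2.3333$)
$v{\left(y,x \right)} = \frac{12}{7} - \frac{12 y}{7}$ ($v{\left(y,x \right)} = \frac{\left(y - 1\right) \left(-4\right)}{\frac{7}{3}} = \left(-1 + y\right) \left(-4\right) \frac{3}{7} = \left(4 - 4 y\right) \frac{3}{7} = \frac{12}{7} - \frac{12 y}{7}$)
$D{\left(q \right)} = 22 + q$ ($D{\left(q \right)} = q + 22 = 22 + q$)
$d{\left(p \right)} = 2797$
$\frac{1}{n{\left(-2930 \right)} + d{\left(D{\left(v{\left(6,0 \right)} \right)} \right)}} = \frac{1}{-2930 + 2797} = \frac{1}{-133} = - \frac{1}{133}$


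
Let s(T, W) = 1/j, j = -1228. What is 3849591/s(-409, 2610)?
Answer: -4727297748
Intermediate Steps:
s(T, W) = -1/1228 (s(T, W) = 1/(-1228) = -1/1228)
3849591/s(-409, 2610) = 3849591/(-1/1228) = 3849591*(-1228) = -4727297748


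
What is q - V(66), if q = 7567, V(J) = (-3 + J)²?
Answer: 3598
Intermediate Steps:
q - V(66) = 7567 - (-3 + 66)² = 7567 - 1*63² = 7567 - 1*3969 = 7567 - 3969 = 3598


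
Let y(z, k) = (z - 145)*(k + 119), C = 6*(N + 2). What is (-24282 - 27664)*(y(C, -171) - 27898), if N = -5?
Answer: 1008895212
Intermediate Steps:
C = -18 (C = 6*(-5 + 2) = 6*(-3) = -18)
y(z, k) = (-145 + z)*(119 + k)
(-24282 - 27664)*(y(C, -171) - 27898) = (-24282 - 27664)*((-17255 - 145*(-171) + 119*(-18) - 171*(-18)) - 27898) = -51946*((-17255 + 24795 - 2142 + 3078) - 27898) = -51946*(8476 - 27898) = -51946*(-19422) = 1008895212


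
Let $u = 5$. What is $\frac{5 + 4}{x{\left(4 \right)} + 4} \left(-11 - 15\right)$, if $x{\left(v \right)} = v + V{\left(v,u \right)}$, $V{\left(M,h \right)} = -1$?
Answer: $- \frac{234}{7} \approx -33.429$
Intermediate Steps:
$x{\left(v \right)} = -1 + v$ ($x{\left(v \right)} = v - 1 = -1 + v$)
$\frac{5 + 4}{x{\left(4 \right)} + 4} \left(-11 - 15\right) = \frac{5 + 4}{\left(-1 + 4\right) + 4} \left(-11 - 15\right) = \frac{9}{3 + 4} \left(-26\right) = \frac{9}{7} \left(-26\right) = - \frac{234}{7}$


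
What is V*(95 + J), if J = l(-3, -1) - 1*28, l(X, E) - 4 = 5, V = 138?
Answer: 10488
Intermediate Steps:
l(X, E) = 9 (l(X, E) = 4 + 5 = 9)
J = -19 (J = 9 - 1*28 = 9 - 28 = -19)
V*(95 + J) = 138*(95 - 19) = 138*76 = 10488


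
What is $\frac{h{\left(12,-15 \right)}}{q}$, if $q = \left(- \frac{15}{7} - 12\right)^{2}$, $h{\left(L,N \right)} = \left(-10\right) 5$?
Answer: $- \frac{2450}{9801} \approx -0.24997$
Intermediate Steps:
$h{\left(L,N \right)} = -50$
$q = \frac{9801}{49}$ ($q = \left(\left(-15\right) \frac{1}{7} - 12\right)^{2} = \left(- \frac{15}{7} - 12\right)^{2} = \left(- \frac{99}{7}\right)^{2} = \frac{9801}{49} \approx 200.02$)
$\frac{h{\left(12,-15 \right)}}{q} = - \frac{50}{\frac{9801}{49}} = \left(-50\right) \frac{49}{9801} = - \frac{2450}{9801}$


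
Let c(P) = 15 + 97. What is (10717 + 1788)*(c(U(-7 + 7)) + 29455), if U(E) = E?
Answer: 369735335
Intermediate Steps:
c(P) = 112
(10717 + 1788)*(c(U(-7 + 7)) + 29455) = (10717 + 1788)*(112 + 29455) = 12505*29567 = 369735335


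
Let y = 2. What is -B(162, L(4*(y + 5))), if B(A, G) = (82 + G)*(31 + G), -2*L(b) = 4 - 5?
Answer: -10395/4 ≈ -2598.8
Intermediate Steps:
L(b) = ½ (L(b) = -(4 - 5)/2 = -½*(-1) = ½)
B(A, G) = (31 + G)*(82 + G)
-B(162, L(4*(y + 5))) = -(2542 + (½)² + 113*(½)) = -(2542 + ¼ + 113/2) = -1*10395/4 = -10395/4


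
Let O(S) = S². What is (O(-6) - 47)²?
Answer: 121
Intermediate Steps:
(O(-6) - 47)² = ((-6)² - 47)² = (36 - 47)² = (-11)² = 121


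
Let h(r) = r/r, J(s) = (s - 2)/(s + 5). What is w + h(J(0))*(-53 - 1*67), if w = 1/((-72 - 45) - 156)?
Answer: -32761/273 ≈ -120.00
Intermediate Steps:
J(s) = (-2 + s)/(5 + s)
h(r) = 1
w = -1/273 (w = 1/(-117 - 156) = 1/(-273) = -1/273 ≈ -0.0036630)
w + h(J(0))*(-53 - 1*67) = -1/273 + 1*(-53 - 1*67) = -1/273 + 1*(-53 - 67) = -1/273 + 1*(-120) = -1/273 - 120 = -32761/273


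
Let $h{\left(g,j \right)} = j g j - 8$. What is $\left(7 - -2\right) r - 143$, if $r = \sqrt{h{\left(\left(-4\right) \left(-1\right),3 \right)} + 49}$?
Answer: $-143 + 9 \sqrt{77} \approx -64.025$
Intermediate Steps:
$h{\left(g,j \right)} = -8 + g j^{2}$ ($h{\left(g,j \right)} = g j j - 8 = g j^{2} - 8 = -8 + g j^{2}$)
$r = \sqrt{77}$ ($r = \sqrt{\left(-8 + \left(-4\right) \left(-1\right) 3^{2}\right) + 49} = \sqrt{\left(-8 + 4 \cdot 9\right) + 49} = \sqrt{\left(-8 + 36\right) + 49} = \sqrt{28 + 49} = \sqrt{77} \approx 8.775$)
$\left(7 - -2\right) r - 143 = \left(7 - -2\right) \sqrt{77} - 143 = \left(7 + 2\right) \sqrt{77} - 143 = 9 \sqrt{77} - 143 = -143 + 9 \sqrt{77}$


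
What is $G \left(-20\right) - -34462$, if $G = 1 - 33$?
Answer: $35102$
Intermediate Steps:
$G = -32$ ($G = 1 - 33 = -32$)
$G \left(-20\right) - -34462 = \left(-32\right) \left(-20\right) - -34462 = 640 + 34462 = 35102$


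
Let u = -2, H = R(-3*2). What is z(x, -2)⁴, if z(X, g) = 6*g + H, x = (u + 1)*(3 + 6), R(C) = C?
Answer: 104976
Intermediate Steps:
H = -6 (H = -3*2 = -6)
x = -9 (x = (-2 + 1)*(3 + 6) = -1*9 = -9)
z(X, g) = -6 + 6*g (z(X, g) = 6*g - 6 = -6 + 6*g)
z(x, -2)⁴ = (-6 + 6*(-2))⁴ = (-6 - 12)⁴ = (-18)⁴ = 104976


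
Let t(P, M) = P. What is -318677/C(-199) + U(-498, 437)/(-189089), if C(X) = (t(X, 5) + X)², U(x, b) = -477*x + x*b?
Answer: -63413722933/29952453956 ≈ -2.1171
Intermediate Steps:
U(x, b) = -477*x + b*x
C(X) = 4*X² (C(X) = (X + X)² = (2*X)² = 4*X²)
-318677/C(-199) + U(-498, 437)/(-189089) = -318677/(4*(-199)²) - 498*(-477 + 437)/(-189089) = -318677/(4*39601) - 498*(-40)*(-1/189089) = -318677/158404 + 19920*(-1/189089) = -318677*1/158404 - 19920/189089 = -318677/158404 - 19920/189089 = -63413722933/29952453956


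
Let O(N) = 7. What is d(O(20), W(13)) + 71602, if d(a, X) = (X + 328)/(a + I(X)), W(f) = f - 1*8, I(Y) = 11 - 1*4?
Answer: 1002761/14 ≈ 71626.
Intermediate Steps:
I(Y) = 7 (I(Y) = 11 - 4 = 7)
W(f) = -8 + f (W(f) = f - 8 = -8 + f)
d(a, X) = (328 + X)/(7 + a) (d(a, X) = (X + 328)/(a + 7) = (328 + X)/(7 + a))
d(O(20), W(13)) + 71602 = (328 + (-8 + 13))/(7 + 7) + 71602 = (328 + 5)/14 + 71602 = (1/14)*333 + 71602 = 333/14 + 71602 = 1002761/14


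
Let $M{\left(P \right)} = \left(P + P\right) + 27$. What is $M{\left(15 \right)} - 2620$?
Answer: $-2563$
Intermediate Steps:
$M{\left(P \right)} = 27 + 2 P$ ($M{\left(P \right)} = 2 P + 27 = 27 + 2 P$)
$M{\left(15 \right)} - 2620 = \left(27 + 2 \cdot 15\right) - 2620 = \left(27 + 30\right) - 2620 = 57 - 2620 = -2563$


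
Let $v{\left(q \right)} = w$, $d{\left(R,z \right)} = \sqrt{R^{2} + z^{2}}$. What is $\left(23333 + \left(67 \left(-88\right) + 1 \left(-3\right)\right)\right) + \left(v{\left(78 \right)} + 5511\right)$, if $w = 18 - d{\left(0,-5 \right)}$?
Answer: $22958$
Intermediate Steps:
$w = 13$ ($w = 18 - \sqrt{0^{2} + \left(-5\right)^{2}} = 18 - \sqrt{0 + 25} = 18 - \sqrt{25} = 18 - 5 = 13$)
$v{\left(q \right)} = 13$
$\left(23333 + \left(67 \left(-88\right) + 1 \left(-3\right)\right)\right) + \left(v{\left(78 \right)} + 5511\right) = \left(23333 + \left(67 \left(-88\right) + 1 \left(-3\right)\right)\right) + \left(13 + 5511\right) = \left(23333 - 5899\right) + 5524 = 17434 + 5524 = 22958$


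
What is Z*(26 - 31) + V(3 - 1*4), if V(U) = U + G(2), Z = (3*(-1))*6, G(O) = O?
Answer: 91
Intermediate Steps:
Z = -18 (Z = -3*6 = -18)
V(U) = 2 + U (V(U) = U + 2 = 2 + U)
Z*(26 - 31) + V(3 - 1*4) = -18*(26 - 31) + (2 + (3 - 1*4)) = -18*(-5) + (2 + (3 - 4)) = 90 + (2 - 1) = 90 + 1 = 91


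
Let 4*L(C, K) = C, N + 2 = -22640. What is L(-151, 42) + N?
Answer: -90719/4 ≈ -22680.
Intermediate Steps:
N = -22642 (N = -2 - 22640 = -22642)
L(C, K) = C/4
L(-151, 42) + N = (1/4)*(-151) - 22642 = -151/4 - 22642 = -90719/4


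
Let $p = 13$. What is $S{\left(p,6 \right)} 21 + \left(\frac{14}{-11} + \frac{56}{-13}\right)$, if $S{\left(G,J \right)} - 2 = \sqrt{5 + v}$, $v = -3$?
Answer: $\frac{5208}{143} + 21 \sqrt{2} \approx 66.118$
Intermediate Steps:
$S{\left(G,J \right)} = 2 + \sqrt{2}$ ($S{\left(G,J \right)} = 2 + \sqrt{5 - 3} = 2 + \sqrt{2}$)
$S{\left(p,6 \right)} 21 + \left(\frac{14}{-11} + \frac{56}{-13}\right) = \left(2 + \sqrt{2}\right) 21 + \left(\frac{14}{-11} + \frac{56}{-13}\right) = \left(42 + 21 \sqrt{2}\right) + \left(14 \left(- \frac{1}{11}\right) + 56 \left(- \frac{1}{13}\right)\right) = \left(42 + 21 \sqrt{2}\right) - \frac{798}{143} = \frac{5208}{143} + 21 \sqrt{2}$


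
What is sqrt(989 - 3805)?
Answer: 16*I*sqrt(11) ≈ 53.066*I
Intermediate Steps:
sqrt(989 - 3805) = sqrt(-2816) = 16*I*sqrt(11)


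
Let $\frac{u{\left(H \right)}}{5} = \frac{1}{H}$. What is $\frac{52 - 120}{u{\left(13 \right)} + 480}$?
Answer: $- \frac{884}{6245} \approx -0.14155$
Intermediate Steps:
$u{\left(H \right)} = \frac{5}{H}$
$\frac{52 - 120}{u{\left(13 \right)} + 480} = \frac{52 - 120}{\frac{5}{13} + 480} = - \frac{68}{5 \cdot \frac{1}{13} + 480} = - \frac{68}{\frac{5}{13} + 480} = - \frac{68}{\frac{6245}{13}} = \left(-68\right) \frac{13}{6245} = - \frac{884}{6245}$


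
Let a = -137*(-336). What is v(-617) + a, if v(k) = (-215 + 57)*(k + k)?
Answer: 241004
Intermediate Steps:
a = 46032
v(k) = -316*k
v(-617) + a = -316*(-617) + 46032 = 194972 + 46032 = 241004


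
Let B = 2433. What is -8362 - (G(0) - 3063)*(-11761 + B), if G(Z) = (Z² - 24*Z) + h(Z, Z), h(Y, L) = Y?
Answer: -28580026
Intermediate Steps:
G(Z) = Z² - 23*Z (G(Z) = (Z² - 24*Z) + Z = Z² - 23*Z)
-8362 - (G(0) - 3063)*(-11761 + B) = -8362 - (0*(-23 + 0) - 3063)*(-11761 + 2433) = -8362 - (0*(-23) - 3063)*(-9328) = -8362 - (0 - 3063)*(-9328) = -8362 - (-3063)*(-9328) = -8362 - 1*28571664 = -8362 - 28571664 = -28580026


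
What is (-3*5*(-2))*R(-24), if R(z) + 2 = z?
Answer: -780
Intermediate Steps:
R(z) = -2 + z
(-3*5*(-2))*R(-24) = (-3*5*(-2))*(-2 - 24) = -15*(-2)*(-26) = 30*(-26) = -780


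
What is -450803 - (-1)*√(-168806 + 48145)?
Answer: -450803 + I*√120661 ≈ -4.508e+5 + 347.36*I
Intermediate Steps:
-450803 - (-1)*√(-168806 + 48145) = -450803 - (-1)*√(-120661) = -450803 - (-1)*I*√120661 = -450803 + I*√120661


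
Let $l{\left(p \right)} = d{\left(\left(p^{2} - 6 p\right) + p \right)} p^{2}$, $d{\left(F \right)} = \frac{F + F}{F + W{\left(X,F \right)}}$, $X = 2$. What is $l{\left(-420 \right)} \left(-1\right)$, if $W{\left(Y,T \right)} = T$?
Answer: $-176400$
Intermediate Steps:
$d{\left(F \right)} = 1$ ($d{\left(F \right)} = \frac{F + F}{F + F} = \frac{2 F}{2 F} = 2 F \frac{1}{2 F} = 1$)
$l{\left(p \right)} = p^{2}$ ($l{\left(p \right)} = 1 p^{2} = p^{2}$)
$l{\left(-420 \right)} \left(-1\right) = \left(-420\right)^{2} \left(-1\right) = 176400 \left(-1\right) = -176400$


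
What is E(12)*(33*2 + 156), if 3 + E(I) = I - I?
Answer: -666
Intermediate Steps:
E(I) = -3 (E(I) = -3 + (I - I) = -3 + 0 = -3)
E(12)*(33*2 + 156) = -3*(33*2 + 156) = -3*(66 + 156) = -3*222 = -666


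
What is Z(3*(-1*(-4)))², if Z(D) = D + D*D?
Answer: 24336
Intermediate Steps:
Z(D) = D + D²
Z(3*(-1*(-4)))² = ((3*(-1*(-4)))*(1 + 3*(-1*(-4))))² = ((3*4)*(1 + 3*4))² = (12*(1 + 12))² = (12*13)² = 156² = 24336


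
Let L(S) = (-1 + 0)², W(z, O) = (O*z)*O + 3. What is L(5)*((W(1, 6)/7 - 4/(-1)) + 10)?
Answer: 137/7 ≈ 19.571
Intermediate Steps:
W(z, O) = 3 + z*O² (W(z, O) = z*O² + 3 = 3 + z*O²)
L(S) = 1 (L(S) = (-1)² = 1)
L(5)*((W(1, 6)/7 - 4/(-1)) + 10) = 1*(((3 + 1*6²)/7 - 4/(-1)) + 10) = 1*(((3 + 1*36)*(⅐) - 4*(-1)) + 10) = 1*(((3 + 36)*(⅐) + 4) + 10) = 1*((39*(⅐) + 4) + 10) = 1*((39/7 + 4) + 10) = 1*(67/7 + 10) = 1*(137/7) = 137/7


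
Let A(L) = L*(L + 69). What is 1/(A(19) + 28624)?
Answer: 1/30296 ≈ 3.3008e-5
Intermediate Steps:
A(L) = L*(69 + L)
1/(A(19) + 28624) = 1/(19*(69 + 19) + 28624) = 1/(19*88 + 28624) = 1/(1672 + 28624) = 1/30296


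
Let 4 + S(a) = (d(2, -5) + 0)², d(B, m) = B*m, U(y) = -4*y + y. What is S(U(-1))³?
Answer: 884736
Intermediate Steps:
U(y) = -3*y
S(a) = 96 (S(a) = -4 + (2*(-5) + 0)² = -4 + (-10 + 0)² = -4 + (-10)² = -4 + 100 = 96)
S(U(-1))³ = 96³ = 884736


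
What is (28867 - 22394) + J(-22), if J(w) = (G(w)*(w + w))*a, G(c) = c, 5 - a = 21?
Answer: -9015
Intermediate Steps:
a = -16 (a = 5 - 1*21 = 5 - 21 = -16)
J(w) = -32*w² (J(w) = (w*(w + w))*(-16) = (w*(2*w))*(-16) = (2*w²)*(-16) = -32*w²)
(28867 - 22394) + J(-22) = (28867 - 22394) - 32*(-22)² = 6473 - 32*484 = 6473 - 15488 = -9015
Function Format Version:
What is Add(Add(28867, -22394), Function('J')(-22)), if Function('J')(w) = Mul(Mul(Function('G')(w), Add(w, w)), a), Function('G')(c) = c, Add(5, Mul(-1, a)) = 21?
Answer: -9015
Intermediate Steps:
a = -16 (a = Add(5, Mul(-1, 21)) = Add(5, -21) = -16)
Function('J')(w) = Mul(-32, Pow(w, 2)) (Function('J')(w) = Mul(Mul(w, Add(w, w)), -16) = Mul(Mul(w, Mul(2, w)), -16) = Mul(Mul(2, Pow(w, 2)), -16) = Mul(-32, Pow(w, 2)))
Add(Add(28867, -22394), Function('J')(-22)) = Add(Add(28867, -22394), Mul(-32, Pow(-22, 2))) = Add(6473, Mul(-32, 484)) = Add(6473, -15488) = -9015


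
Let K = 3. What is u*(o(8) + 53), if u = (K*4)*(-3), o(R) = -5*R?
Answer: -468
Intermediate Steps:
u = -36 (u = (3*4)*(-3) = 12*(-3) = -36)
u*(o(8) + 53) = -36*(-5*8 + 53) = -36*(-40 + 53) = -36*13 = -468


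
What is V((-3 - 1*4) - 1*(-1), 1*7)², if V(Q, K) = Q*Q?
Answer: 1296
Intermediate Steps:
V(Q, K) = Q²
V((-3 - 1*4) - 1*(-1), 1*7)² = (((-3 - 1*4) - 1*(-1))²)² = (((-3 - 4) + 1)²)² = ((-7 + 1)²)² = ((-6)²)² = 36² = 1296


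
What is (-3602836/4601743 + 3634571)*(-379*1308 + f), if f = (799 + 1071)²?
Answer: 50195609381458559056/4601743 ≈ 1.0908e+13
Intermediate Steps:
f = 3496900 (f = 1870² = 3496900)
(-3602836/4601743 + 3634571)*(-379*1308 + f) = (-3602836/4601743 + 3634571)*(-379*1308 + 3496900) = (-3602836*1/4601743 + 3634571)*(-495732 + 3496900) = (-3602836/4601743 + 3634571)*3001168 = (16725358054417/4601743)*3001168 = 50195609381458559056/4601743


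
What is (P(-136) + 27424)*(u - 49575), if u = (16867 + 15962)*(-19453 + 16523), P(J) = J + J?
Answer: -2613068973840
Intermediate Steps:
P(J) = 2*J
u = -96188970 (u = 32829*(-2930) = -96188970)
(P(-136) + 27424)*(u - 49575) = (2*(-136) + 27424)*(-96188970 - 49575) = (-272 + 27424)*(-96238545) = 27152*(-96238545) = -2613068973840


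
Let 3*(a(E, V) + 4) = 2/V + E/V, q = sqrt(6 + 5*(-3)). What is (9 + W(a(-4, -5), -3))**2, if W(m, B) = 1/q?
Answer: (27 - I)**2/9 ≈ 80.889 - 6.0*I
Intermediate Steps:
q = 3*I (q = sqrt(6 - 15) = sqrt(-9) = 3*I ≈ 3.0*I)
a(E, V) = -4 + 2/(3*V) + E/(3*V) (a(E, V) = -4 + (2/V + E/V)/3 = -4 + (2/(3*V) + E/(3*V)) = -4 + 2/(3*V) + E/(3*V))
W(m, B) = -I/3 (W(m, B) = 1/(3*I) = -I/3)
(9 + W(a(-4, -5), -3))**2 = (9 - I/3)**2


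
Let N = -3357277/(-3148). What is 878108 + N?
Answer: 2767641261/3148 ≈ 8.7917e+5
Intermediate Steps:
N = 3357277/3148 (N = -3357277*(-1/3148) = 3357277/3148 ≈ 1066.5)
878108 + N = 878108 + 3357277/3148 = 2767641261/3148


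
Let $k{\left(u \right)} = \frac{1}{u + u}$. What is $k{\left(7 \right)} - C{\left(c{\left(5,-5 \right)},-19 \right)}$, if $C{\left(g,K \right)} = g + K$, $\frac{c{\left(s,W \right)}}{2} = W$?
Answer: $\frac{407}{14} \approx 29.071$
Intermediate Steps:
$c{\left(s,W \right)} = 2 W$
$C{\left(g,K \right)} = K + g$
$k{\left(u \right)} = \frac{1}{2 u}$
$k{\left(7 \right)} - C{\left(c{\left(5,-5 \right)},-19 \right)} = \frac{1}{2 \cdot 7} - \left(-19 + 2 \left(-5\right)\right) = \frac{1}{2} \cdot \frac{1}{7} - \left(-19 - 10\right) = \frac{1}{14} - -29 = \frac{1}{14} + 29 = \frac{407}{14}$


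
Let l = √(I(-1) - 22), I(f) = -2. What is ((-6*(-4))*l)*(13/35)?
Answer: 624*I*√6/35 ≈ 43.671*I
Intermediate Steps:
l = 2*I*√6 (l = √(-2 - 22) = √(-24) = 2*I*√6 ≈ 4.899*I)
((-6*(-4))*l)*(13/35) = ((-6*(-4))*(2*I*√6))*(13/35) = (24*(2*I*√6))*(13*(1/35)) = (48*I*√6)*(13/35) = 624*I*√6/35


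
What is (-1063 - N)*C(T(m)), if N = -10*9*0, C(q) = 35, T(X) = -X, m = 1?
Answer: -37205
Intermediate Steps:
N = 0 (N = -90*0 = 0)
(-1063 - N)*C(T(m)) = (-1063 - 1*0)*35 = (-1063 + 0)*35 = -1063*35 = -37205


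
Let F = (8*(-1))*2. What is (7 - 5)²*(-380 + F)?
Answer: -1584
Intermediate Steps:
F = -16 (F = -8*2 = -16)
(7 - 5)²*(-380 + F) = (7 - 5)²*(-380 - 16) = 2²*(-396) = 4*(-396) = -1584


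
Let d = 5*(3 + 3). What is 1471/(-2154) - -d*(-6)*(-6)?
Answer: 2324849/2154 ≈ 1079.3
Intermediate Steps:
d = 30 (d = 5*6 = 30)
1471/(-2154) - -d*(-6)*(-6) = 1471/(-2154) - -1*30*(-6)*(-6) = 1471*(-1/2154) - (-30*(-6))*(-6) = -1471/2154 - 180*(-6) = -1471/2154 - 1*(-1080) = -1471/2154 + 1080 = 2324849/2154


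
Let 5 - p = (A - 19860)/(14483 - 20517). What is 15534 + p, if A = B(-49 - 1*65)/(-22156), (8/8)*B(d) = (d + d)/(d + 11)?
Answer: 53481670474865/3442499578 ≈ 15536.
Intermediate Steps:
B(d) = 2*d/(11 + d) (B(d) = (d + d)/(d + 11) = (2*d)/(11 + d) = 2*d/(11 + d))
A = -57/570517 (A = (2*(-49 - 1*65)/(11 + (-49 - 1*65)))/(-22156) = (2*(-49 - 65)/(11 + (-49 - 65)))*(-1/22156) = (2*(-114)/(11 - 114))*(-1/22156) = (2*(-114)/(-103))*(-1/22156) = (2*(-114)*(-1/103))*(-1/22156) = (228/103)*(-1/22156) = -57/570517 ≈ -9.9909e-5)
p = 5882030213/3442499578 (p = 5 - (-57/570517 - 19860)/(14483 - 20517) = 5 - (-11330467677)/(570517*(-6034)) = 5 - (-11330467677)*(-1)/(570517*6034) = 5 - 1*11330467677/3442499578 = 5 - 11330467677/3442499578 = 5882030213/3442499578 ≈ 1.7087)
15534 + p = 15534 + 5882030213/3442499578 = 53481670474865/3442499578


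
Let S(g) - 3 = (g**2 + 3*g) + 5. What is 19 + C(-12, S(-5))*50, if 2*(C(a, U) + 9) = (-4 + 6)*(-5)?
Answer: -681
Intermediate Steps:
S(g) = 8 + g**2 + 3*g (S(g) = 3 + ((g**2 + 3*g) + 5) = 3 + (5 + g**2 + 3*g) = 8 + g**2 + 3*g)
C(a, U) = -14 (C(a, U) = -9 + ((-4 + 6)*(-5))/2 = -9 + (2*(-5))/2 = -9 + (1/2)*(-10) = -9 - 5 = -14)
19 + C(-12, S(-5))*50 = 19 - 14*50 = 19 - 700 = -681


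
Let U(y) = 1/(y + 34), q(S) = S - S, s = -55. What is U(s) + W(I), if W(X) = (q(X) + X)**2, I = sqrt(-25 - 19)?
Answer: -925/21 ≈ -44.048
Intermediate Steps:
q(S) = 0
I = 2*I*sqrt(11) (I = sqrt(-44) = 2*I*sqrt(11) ≈ 6.6332*I)
U(y) = 1/(34 + y)
W(X) = X**2 (W(X) = (0 + X)**2 = X**2)
U(s) + W(I) = 1/(34 - 55) + (2*I*sqrt(11))**2 = 1/(-21) - 44 = -1/21 - 44 = -925/21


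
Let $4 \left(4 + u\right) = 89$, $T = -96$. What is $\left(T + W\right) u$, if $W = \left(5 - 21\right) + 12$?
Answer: $-1825$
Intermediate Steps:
$u = \frac{73}{4}$ ($u = -4 + \frac{1}{4} \cdot 89 = -4 + \frac{89}{4} = \frac{73}{4} \approx 18.25$)
$W = -4$ ($W = -16 + 12 = -4$)
$\left(T + W\right) u = \left(-96 - 4\right) \frac{73}{4} = \left(-100\right) \frac{73}{4} = -1825$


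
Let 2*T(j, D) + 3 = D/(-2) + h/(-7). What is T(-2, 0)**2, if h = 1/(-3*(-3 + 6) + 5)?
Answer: 6889/3136 ≈ 2.1967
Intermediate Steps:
h = -1/4 (h = 1/(-3*3 + 5) = 1/(-9 + 5) = 1/(-4) = -1/4 ≈ -0.25000)
T(j, D) = -83/56 - D/4 (T(j, D) = -3/2 + (D/(-2) - 1/4/(-7))/2 = -3/2 + (D*(-1/2) - 1/4*(-1/7))/2 = -3/2 + (-D/2 + 1/28)/2 = -3/2 + (1/28 - D/2)/2 = -3/2 + (1/56 - D/4) = -83/56 - D/4)
T(-2, 0)**2 = (-83/56 - 1/4*0)**2 = (-83/56 + 0)**2 = (-83/56)**2 = 6889/3136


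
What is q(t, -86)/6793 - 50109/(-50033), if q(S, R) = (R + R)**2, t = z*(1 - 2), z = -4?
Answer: 1820566709/339874169 ≈ 5.3566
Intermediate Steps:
t = 4 (t = -4*(1 - 2) = -4*(-1) = 4)
q(S, R) = 4*R**2 (q(S, R) = (2*R)**2 = 4*R**2)
q(t, -86)/6793 - 50109/(-50033) = (4*(-86)**2)/6793 - 50109/(-50033) = (4*7396)*(1/6793) - 50109*(-1/50033) = 29584*(1/6793) + 50109/50033 = 29584/6793 + 50109/50033 = 1820566709/339874169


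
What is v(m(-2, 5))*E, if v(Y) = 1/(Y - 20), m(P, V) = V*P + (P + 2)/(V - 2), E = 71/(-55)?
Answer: 71/1650 ≈ 0.043030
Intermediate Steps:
E = -71/55 (E = 71*(-1/55) = -71/55 ≈ -1.2909)
m(P, V) = P*V + (2 + P)/(-2 + V)
v(Y) = 1/(-20 + Y)
v(m(-2, 5))*E = -71/55/(-20 + (2 - 2 - 2*5**2 - 2*(-2)*5)/(-2 + 5)) = -71/55/(-20 + (2 - 2 - 2*25 + 20)/3) = -71/55/(-20 + (2 - 2 - 50 + 20)/3) = -71/55/(-20 + (1/3)*(-30)) = -71/55/(-20 - 10) = -71/55/(-30) = -1/30*(-71/55) = 71/1650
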